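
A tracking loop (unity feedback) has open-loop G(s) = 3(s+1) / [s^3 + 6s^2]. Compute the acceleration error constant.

0.5

Factoring s^2 from the denominator leaves a polynomial with constant term 6, so the system is type 2.
K_a = lim_{s→0} s^2·G(s) = 3·1 / 6 = 0.5.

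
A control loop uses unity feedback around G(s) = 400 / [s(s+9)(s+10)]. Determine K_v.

40/9

System type = 1 (one pole at s=0).
K_v = lim_{s→0} s·G(s) = 400 / (9·10) = 40/9.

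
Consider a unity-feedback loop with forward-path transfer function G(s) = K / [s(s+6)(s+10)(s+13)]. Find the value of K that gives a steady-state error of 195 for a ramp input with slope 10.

40

G(s) has one factor of s in the denominator, so the system is type 1.
K_v = lim_{s→0} s·G(s) = K / (6·10·13) = (1/780)·K.
e_ss = 10/K_v = 195 ⇒ K_v = 2/39 ⇒ K = (2/39)/(1/780) = 40.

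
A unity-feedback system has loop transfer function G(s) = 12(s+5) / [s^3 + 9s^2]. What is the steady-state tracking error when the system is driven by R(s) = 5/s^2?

Factoring s^2 from the denominator leaves a polynomial with constant term 9, so the system is type 2.
K_v = ∞ for a type-2 system; e_ss to a ramp is zero.

0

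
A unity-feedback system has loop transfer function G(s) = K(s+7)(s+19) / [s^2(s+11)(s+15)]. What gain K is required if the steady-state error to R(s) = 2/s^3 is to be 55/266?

Two free integrators in G(s): this is a type 2 system.
K_a = lim_{s→0} s^2·G(s) = K·7·19 / (11·15) = (133/165)·K.
e_ss = 2/K_a = 55/266 ⇒ K_a = 532/55 ⇒ K = (532/55)/(133/165) = 12.

12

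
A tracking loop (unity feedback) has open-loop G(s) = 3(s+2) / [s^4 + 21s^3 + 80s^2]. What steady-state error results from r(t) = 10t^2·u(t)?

800/3

Factoring s^2 from the denominator leaves a polynomial with constant term 80, so the system is type 2.
K_a = lim_{s→0} s^2·G(s) = 3·2 / 80 = 0.075.
r(t) = 10t^2 gives R(s) = 20/s^3.
e_ss = 20/K_a = 20/0.075 = 800/3.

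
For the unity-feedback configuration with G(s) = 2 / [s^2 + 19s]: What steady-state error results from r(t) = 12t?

Factoring s from the denominator leaves a polynomial with constant term 19, so the system is type 1.
K_v = lim_{s→0} s·G(s) = 2 / 19 = 2/19.
e_ss = 12/K_v = 12/(2/19) = 114.

114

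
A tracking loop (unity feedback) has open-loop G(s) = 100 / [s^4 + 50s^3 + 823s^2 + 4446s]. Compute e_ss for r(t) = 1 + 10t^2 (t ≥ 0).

infinity

Factoring s from the denominator leaves a polynomial with constant term 4446, so the system is type 1. Taking each input component in turn:
  • 1: tracked with zero error.
  • 10t^2: a type-1 system cannot track it, e_ss → ∞.
The unbounded component dominates.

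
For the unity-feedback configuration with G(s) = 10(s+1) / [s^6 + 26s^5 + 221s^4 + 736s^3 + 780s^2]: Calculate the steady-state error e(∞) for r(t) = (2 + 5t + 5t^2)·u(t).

780

Lowest-order denominator term is 780s^2, so the open loop has 2 poles at the origin → type 2 system. Taking each input component in turn:
  • 2: tracked with zero error.
  • 5t: tracked with zero error.
  • 5t^2: e_ss = 10/K_a with K_a=1/78 → 780.
Total e_ss = 780.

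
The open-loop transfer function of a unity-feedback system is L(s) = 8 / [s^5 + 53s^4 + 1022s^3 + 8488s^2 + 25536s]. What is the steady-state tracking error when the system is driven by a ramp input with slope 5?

Lowest-order denominator term is 25536s, so the open loop has 1 pole at the origin → type 1 system.
K_v = lim_{s→0} s·L(s) = 8 / 25536 = 1/3192.
e_ss = 5/K_v = 5/(1/3192) = 15960.

15960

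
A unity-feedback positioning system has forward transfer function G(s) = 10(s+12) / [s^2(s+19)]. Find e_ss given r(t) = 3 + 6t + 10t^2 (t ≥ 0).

Two free integrators in G(s): this is a type 2 system. Taking each input component in turn:
  • 3: tracked with zero error.
  • 6t: tracked with zero error.
  • 10t^2: e_ss = 20/K_a with K_a=120/19 → 19/6.
Total e_ss = 19/6.

19/6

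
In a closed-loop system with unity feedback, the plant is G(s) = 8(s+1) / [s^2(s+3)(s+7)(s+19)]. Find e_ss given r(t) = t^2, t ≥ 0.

G(s) has two factors of s in the denominator, so the system is type 2.
K_a = lim_{s→0} s^2·G(s) = 8·1 / (3·7·19) = 8/399.
r(t) = t^2 gives R(s) = 2/s^3.
e_ss = 2/K_a = 2/(8/399) = 99.75.

99.75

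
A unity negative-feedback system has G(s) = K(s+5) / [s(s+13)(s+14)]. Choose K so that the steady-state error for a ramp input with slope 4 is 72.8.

2

The open loop has one pole at the origin → type 1 system.
K_v = lim_{s→0} s·G(s) = K·5 / (13·14) = (5/182)·K.
e_ss = 4/K_v = 72.8 ⇒ K_v = 5/91 ⇒ K = (5/91)/(5/182) = 2.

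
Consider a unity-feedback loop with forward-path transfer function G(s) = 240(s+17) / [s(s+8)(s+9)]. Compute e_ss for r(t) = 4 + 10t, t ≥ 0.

G(s) has one factor of s in the denominator, so the system is type 1. By superposition:
  • 4: tracked with zero error.
  • 10t: e_ss = 10/K_v with K_v=170/3 → 3/17.
Total e_ss = 3/17.

3/17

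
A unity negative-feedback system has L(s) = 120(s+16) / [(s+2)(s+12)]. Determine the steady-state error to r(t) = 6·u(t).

2/27

No free integrators in L(s): this is a type 0 system.
K_p = lim_{s→0} L(s) = 120·16 / (2·12) = 80.
e_ss = 6/(1 + K_p) = 6/81 = 2/27.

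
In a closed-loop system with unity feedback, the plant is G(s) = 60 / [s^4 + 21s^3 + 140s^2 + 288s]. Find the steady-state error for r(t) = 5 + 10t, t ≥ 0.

The denominator has no term below 288s — 1 pole at s=0, type 1. By superposition:
  • 5: tracked with zero error.
  • 10t: e_ss = 10/K_v with K_v=5/24 → 48.
Total e_ss = 48.

48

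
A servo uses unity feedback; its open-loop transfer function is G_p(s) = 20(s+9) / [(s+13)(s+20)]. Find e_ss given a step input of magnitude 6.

The open loop has no poles at the origin → type 0 system.
K_p = lim_{s→0} G_p(s) = 20·9 / (13·20) = 9/13.
e_ss = 6/(1 + K_p) = 6/(22/13) = 39/11.

39/11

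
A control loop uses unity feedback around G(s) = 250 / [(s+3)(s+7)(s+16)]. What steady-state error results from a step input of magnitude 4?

The open loop has no poles at the origin → type 0 system.
K_p = lim_{s→0} G(s) = 250 / (3·7·16) = 125/168.
e_ss = 4/(1 + K_p) = 4/(293/168) = 672/293.

672/293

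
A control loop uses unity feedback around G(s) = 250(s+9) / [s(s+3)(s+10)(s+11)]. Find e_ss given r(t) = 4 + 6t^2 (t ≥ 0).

infinity

One free integrator in G(s): this is a type 1 system. Treating each term separately:
  • 4: tracked with zero error.
  • 6t^2: a type-1 system cannot track it, e_ss → ∞.
The unbounded component dominates.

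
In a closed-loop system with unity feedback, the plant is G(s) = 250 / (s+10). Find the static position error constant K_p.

25

No free integrators in G(s): this is a type 0 system.
K_p = lim_{s→0} G(s) = 250 / (10) = 25.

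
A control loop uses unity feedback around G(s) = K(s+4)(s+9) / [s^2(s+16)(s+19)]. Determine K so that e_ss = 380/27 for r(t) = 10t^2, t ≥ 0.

The open loop has two poles at the origin → type 2 system.
K_a = lim_{s→0} s^2·G(s) = K·4·9 / (16·19) = (9/76)·K.
e_ss = 20/K_a = 380/27 ⇒ K_a = 27/19 ⇒ K = (27/19)/(9/76) = 12.

12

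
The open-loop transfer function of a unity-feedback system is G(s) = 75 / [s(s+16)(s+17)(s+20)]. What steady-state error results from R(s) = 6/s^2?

System type = 1 (one pole at s=0).
K_v = lim_{s→0} s·G(s) = 75 / (16·17·20) = 15/1088.
e_ss = 6/K_v = 6/(15/1088) = 435.2.

435.2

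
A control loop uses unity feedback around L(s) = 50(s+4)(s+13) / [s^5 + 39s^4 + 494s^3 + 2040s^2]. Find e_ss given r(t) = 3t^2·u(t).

Factoring s^2 from the denominator leaves a polynomial with constant term 2040, so the system is type 2.
K_a = lim_{s→0} s^2·L(s) = 50·4·13 / 2040 = 65/51.
r(t) = 3t^2 gives R(s) = 6/s^3.
e_ss = 6/K_a = 6/(65/51) = 306/65.

306/65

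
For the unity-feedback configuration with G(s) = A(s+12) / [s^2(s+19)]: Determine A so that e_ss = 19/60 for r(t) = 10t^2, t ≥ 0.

100

The open loop has two poles at the origin → type 2 system.
K_a = lim_{s→0} s^2·G(s) = A·12 / (19) = (12/19)·A.
e_ss = 20/K_a = 19/60 ⇒ K_a = 1200/19 ⇒ A = (1200/19)/(12/19) = 100.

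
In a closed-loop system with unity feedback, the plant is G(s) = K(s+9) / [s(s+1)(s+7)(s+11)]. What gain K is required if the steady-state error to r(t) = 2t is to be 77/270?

60

One free integrator in G(s): this is a type 1 system.
K_v = lim_{s→0} s·G(s) = K·9 / (1·7·11) = (9/77)·K.
e_ss = 2/K_v = 77/270 ⇒ K_v = 540/77 ⇒ K = (540/77)/(9/77) = 60.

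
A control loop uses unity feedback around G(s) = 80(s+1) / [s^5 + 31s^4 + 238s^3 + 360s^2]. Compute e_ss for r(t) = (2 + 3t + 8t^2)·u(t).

Lowest-order denominator term is 360s^2, so the open loop has 2 poles at the origin → type 2 system. By superposition:
  • 2: tracked with zero error.
  • 3t: tracked with zero error.
  • 8t^2: e_ss = 16/K_a with K_a=2/9 → 72.
Total e_ss = 72.

72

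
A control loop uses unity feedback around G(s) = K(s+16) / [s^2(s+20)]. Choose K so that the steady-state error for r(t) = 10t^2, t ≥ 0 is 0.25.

Two free integrators in G(s): this is a type 2 system.
K_a = lim_{s→0} s^2·G(s) = K·16 / (20) = 0.8·K.
e_ss = 20/K_a = 0.25 ⇒ K_a = 80 ⇒ K = 80/0.8 = 100.

100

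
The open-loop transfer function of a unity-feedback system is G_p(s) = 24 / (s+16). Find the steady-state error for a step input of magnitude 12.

4.8

System type = 0 (no poles at s=0).
K_p = lim_{s→0} G_p(s) = 24 / (16) = 1.5.
e_ss = 12/(1 + K_p) = 12/2.5 = 4.8.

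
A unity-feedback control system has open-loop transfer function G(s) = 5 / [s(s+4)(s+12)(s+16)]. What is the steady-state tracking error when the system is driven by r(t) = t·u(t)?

153.6

One free integrator in G(s): this is a type 1 system.
K_v = lim_{s→0} s·G(s) = 5 / (4·12·16) = 5/768.
e_ss = 1/K_v = 1/(5/768) = 153.6.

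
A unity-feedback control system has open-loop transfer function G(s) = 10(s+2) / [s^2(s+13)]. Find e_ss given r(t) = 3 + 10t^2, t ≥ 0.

G(s) has two factors of s in the denominator, so the system is type 2. Treating each term separately:
  • 3: tracked with zero error.
  • 10t^2: e_ss = 20/K_a with K_a=20/13 → 13.
Total e_ss = 13.

13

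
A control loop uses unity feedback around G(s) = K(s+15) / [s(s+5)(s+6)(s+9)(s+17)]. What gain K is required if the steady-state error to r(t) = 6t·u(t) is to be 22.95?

80

The open loop has one pole at the origin → type 1 system.
K_v = lim_{s→0} s·G(s) = K·15 / (5·6·9·17) = (1/306)·K.
e_ss = 6/K_v = 22.95 ⇒ K_v = 40/153 ⇒ K = (40/153)/(1/306) = 80.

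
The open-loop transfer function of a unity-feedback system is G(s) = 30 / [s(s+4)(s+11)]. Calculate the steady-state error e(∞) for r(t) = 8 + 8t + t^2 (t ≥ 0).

infinity

System type = 1 (one pole at s=0). Treating each term separately:
  • 8: tracked with zero error.
  • 8t: e_ss = 8/K_v with K_v=15/22 → 176/15.
  • t^2: a type-1 system cannot track it, e_ss → ∞.
The unbounded component dominates.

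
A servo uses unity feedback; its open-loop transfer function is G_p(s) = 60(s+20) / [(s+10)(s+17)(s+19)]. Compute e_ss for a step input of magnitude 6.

1938/443

No free integrators in G_p(s): this is a type 0 system.
K_p = lim_{s→0} G_p(s) = 60·20 / (10·17·19) = 120/323.
e_ss = 6/(1 + K_p) = 6/(443/323) = 1938/443.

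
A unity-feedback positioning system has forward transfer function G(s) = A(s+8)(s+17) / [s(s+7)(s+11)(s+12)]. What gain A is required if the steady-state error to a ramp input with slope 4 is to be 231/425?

50

One free integrator in G(s): this is a type 1 system.
K_v = lim_{s→0} s·G(s) = A·8·17 / (7·11·12) = (34/231)·A.
e_ss = 4/K_v = 231/425 ⇒ K_v = 1700/231 ⇒ A = (1700/231)/(34/231) = 50.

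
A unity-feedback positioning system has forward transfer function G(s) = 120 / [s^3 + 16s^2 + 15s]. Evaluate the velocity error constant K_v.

8

Lowest-order denominator term is 15s, so the open loop has 1 pole at the origin → type 1 system.
K_v = lim_{s→0} s·G(s) = 120 / 15 = 8.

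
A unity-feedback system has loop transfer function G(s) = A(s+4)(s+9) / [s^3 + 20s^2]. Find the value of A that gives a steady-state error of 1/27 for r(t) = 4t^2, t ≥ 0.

120

Lowest-order denominator term is 20s^2, so the open loop has 2 poles at the origin → type 2 system.
K_a = lim_{s→0} s^2·G(s) = A·4·9 / 20 = 1.8·A.
e_ss = 8/K_a = 1/27 ⇒ K_a = 216 ⇒ A = 216/1.8 = 120.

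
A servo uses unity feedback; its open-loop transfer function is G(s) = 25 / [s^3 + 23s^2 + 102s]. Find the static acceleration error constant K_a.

The denominator has no term below 102s — 1 pole at s=0, type 1.
K_a = lim_{s→0} s^2·G(s) = 0 (the extra factor of s kills the finite limit).

0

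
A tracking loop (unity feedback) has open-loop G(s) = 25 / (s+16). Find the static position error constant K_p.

1.5625

The open loop has no poles at the origin → type 0 system.
K_p = lim_{s→0} G(s) = 25 / (16) = 1.5625.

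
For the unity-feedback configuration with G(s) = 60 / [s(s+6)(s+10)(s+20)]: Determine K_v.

0.05

G(s) has one factor of s in the denominator, so the system is type 1.
K_v = lim_{s→0} s·G(s) = 60 / (6·10·20) = 0.05.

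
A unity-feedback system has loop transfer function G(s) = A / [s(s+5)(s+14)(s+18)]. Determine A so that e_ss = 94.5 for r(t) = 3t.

The open loop has one pole at the origin → type 1 system.
K_v = lim_{s→0} s·G(s) = A / (5·14·18) = (1/1260)·A.
e_ss = 3/K_v = 94.5 ⇒ K_v = 2/63 ⇒ A = (2/63)/(1/1260) = 40.

40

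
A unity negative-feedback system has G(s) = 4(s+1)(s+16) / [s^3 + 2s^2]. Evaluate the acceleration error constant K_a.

32

The denominator has no term below 2s^2 — 2 poles at s=0, type 2.
K_a = lim_{s→0} s^2·G(s) = 4·1·16 / 2 = 32.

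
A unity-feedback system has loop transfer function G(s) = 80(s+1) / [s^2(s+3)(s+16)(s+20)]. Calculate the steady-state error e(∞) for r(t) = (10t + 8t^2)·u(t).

192

System type = 2 (two poles at s=0). Taking each input component in turn:
  • 10t: tracked with zero error.
  • 8t^2: e_ss = 16/K_a with K_a=1/12 → 192.
Total e_ss = 192.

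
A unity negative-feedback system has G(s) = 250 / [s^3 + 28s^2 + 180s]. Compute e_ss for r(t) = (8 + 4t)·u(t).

Factoring s from the denominator leaves a polynomial with constant term 180, so the system is type 1. Treating each term separately:
  • 8: tracked with zero error.
  • 4t: e_ss = 4/K_v with K_v=25/18 → 2.88.
Total e_ss = 2.88.

2.88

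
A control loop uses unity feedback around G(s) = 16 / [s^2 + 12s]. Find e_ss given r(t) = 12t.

Lowest-order denominator term is 12s, so the open loop has 1 pole at the origin → type 1 system.
K_v = lim_{s→0} s·G(s) = 16 / 12 = 4/3.
e_ss = 12/K_v = 12/(4/3) = 9.

9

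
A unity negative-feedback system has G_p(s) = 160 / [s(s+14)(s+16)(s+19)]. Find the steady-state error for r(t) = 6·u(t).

One free integrator in G_p(s): this is a type 1 system.
A type-1 system has K_p = ∞, so it tracks a step input with zero steady-state error.

0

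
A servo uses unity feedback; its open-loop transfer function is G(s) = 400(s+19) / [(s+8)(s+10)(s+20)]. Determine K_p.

The open loop has no poles at the origin → type 0 system.
K_p = lim_{s→0} G(s) = 400·19 / (8·10·20) = 4.75.

4.75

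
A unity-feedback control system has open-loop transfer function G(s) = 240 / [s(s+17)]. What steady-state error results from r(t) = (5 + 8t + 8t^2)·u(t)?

One free integrator in G(s): this is a type 1 system. By superposition:
  • 5: tracked with zero error.
  • 8t: e_ss = 8/K_v with K_v=240/17 → 17/30.
  • 8t^2: a type-1 system cannot track it, e_ss → ∞.
The unbounded component dominates.

infinity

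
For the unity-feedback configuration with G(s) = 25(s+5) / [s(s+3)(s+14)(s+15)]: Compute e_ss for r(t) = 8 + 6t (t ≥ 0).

System type = 1 (one pole at s=0). By superposition:
  • 8: tracked with zero error.
  • 6t: e_ss = 6/K_v with K_v=25/126 → 30.24.
Total e_ss = 30.24.

30.24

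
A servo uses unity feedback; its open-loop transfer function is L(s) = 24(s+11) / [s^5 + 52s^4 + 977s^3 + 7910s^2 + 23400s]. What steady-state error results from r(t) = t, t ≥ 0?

Factoring s from the denominator leaves a polynomial with constant term 23400, so the system is type 1.
K_v = lim_{s→0} s·L(s) = 24·11 / 23400 = 11/975.
e_ss = 1/K_v = 1/(11/975) = 975/11.

975/11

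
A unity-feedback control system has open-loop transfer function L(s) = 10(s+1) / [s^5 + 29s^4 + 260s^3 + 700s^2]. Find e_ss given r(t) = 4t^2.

560

Factoring s^2 from the denominator leaves a polynomial with constant term 700, so the system is type 2.
K_a = lim_{s→0} s^2·L(s) = 10·1 / 700 = 1/70.
r(t) = 4t^2 gives R(s) = 8/s^3.
e_ss = 8/K_a = 8/(1/70) = 560.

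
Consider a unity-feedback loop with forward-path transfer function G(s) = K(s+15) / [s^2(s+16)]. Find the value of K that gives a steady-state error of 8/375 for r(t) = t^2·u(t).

100

The open loop has two poles at the origin → type 2 system.
K_a = lim_{s→0} s^2·G(s) = K·15 / (16) = 0.9375·K.
e_ss = 2/K_a = 8/375 ⇒ K_a = 93.75 ⇒ K = 93.75/0.9375 = 100.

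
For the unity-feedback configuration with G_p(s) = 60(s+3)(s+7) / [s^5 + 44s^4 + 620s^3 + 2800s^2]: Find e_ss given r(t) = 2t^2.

80/9

Factoring s^2 from the denominator leaves a polynomial with constant term 2800, so the system is type 2.
K_a = lim_{s→0} s^2·G_p(s) = 60·3·7 / 2800 = 0.45.
r(t) = 2t^2 gives R(s) = 4/s^3.
e_ss = 4/K_a = 4/0.45 = 80/9.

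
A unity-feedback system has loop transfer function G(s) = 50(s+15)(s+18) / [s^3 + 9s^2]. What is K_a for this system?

Factoring s^2 from the denominator leaves a polynomial with constant term 9, so the system is type 2.
K_a = lim_{s→0} s^2·G(s) = 50·15·18 / 9 = 1500.

1500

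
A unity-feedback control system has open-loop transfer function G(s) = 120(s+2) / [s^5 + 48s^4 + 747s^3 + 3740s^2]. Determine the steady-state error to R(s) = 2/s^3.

187/6

The denominator has no term below 3740s^2 — 2 poles at s=0, type 2.
K_a = lim_{s→0} s^2·G(s) = 120·2 / 3740 = 12/187.
r(t) = t^2 gives R(s) = 2/s^3.
e_ss = 2/K_a = 2/(12/187) = 187/6.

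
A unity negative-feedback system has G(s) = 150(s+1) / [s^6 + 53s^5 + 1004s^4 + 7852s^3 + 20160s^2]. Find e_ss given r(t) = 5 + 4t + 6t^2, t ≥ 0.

1612.8

The denominator has no term below 20160s^2 — 2 poles at s=0, type 2. Treating each term separately:
  • 5: tracked with zero error.
  • 4t: tracked with zero error.
  • 6t^2: e_ss = 12/K_a with K_a=5/672 → 1612.8.
Total e_ss = 1612.8.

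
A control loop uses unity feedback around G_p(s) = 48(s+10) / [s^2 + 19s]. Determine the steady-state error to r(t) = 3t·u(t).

19/160

Factoring s from the denominator leaves a polynomial with constant term 19, so the system is type 1.
K_v = lim_{s→0} s·G_p(s) = 48·10 / 19 = 480/19.
e_ss = 3/K_v = 3/(480/19) = 19/160.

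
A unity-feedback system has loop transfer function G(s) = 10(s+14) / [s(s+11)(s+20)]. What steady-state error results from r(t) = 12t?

132/7

One free integrator in G(s): this is a type 1 system.
K_v = lim_{s→0} s·G(s) = 10·14 / (11·20) = 7/11.
e_ss = 12/K_v = 12/(7/11) = 132/7.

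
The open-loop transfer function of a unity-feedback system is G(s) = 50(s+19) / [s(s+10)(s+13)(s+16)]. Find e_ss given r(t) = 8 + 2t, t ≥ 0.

416/95

One free integrator in G(s): this is a type 1 system. Treating each term separately:
  • 8: tracked with zero error.
  • 2t: e_ss = 2/K_v with K_v=95/208 → 416/95.
Total e_ss = 416/95.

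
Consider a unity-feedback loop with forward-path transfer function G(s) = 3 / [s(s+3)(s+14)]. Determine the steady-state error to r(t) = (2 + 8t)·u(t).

112

G(s) has one factor of s in the denominator, so the system is type 1. By superposition:
  • 2: tracked with zero error.
  • 8t: e_ss = 8/K_v with K_v=1/14 → 112.
Total e_ss = 112.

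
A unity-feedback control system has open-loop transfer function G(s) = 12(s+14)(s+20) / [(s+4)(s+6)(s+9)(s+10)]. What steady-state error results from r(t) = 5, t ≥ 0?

G(s) has no factors of s in the denominator, so the system is type 0.
K_p = lim_{s→0} G(s) = 12·14·20 / (4·6·9·10) = 14/9.
e_ss = 5/(1 + K_p) = 5/(23/9) = 45/23.

45/23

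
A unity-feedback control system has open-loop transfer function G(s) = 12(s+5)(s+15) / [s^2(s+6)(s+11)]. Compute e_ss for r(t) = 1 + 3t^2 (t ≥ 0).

0.44

Two free integrators in G(s): this is a type 2 system. By superposition:
  • 1: tracked with zero error.
  • 3t^2: e_ss = 6/K_a with K_a=150/11 → 0.44.
Total e_ss = 0.44.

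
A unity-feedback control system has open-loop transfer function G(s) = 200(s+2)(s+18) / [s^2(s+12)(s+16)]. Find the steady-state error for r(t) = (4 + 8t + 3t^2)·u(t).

0.16

System type = 2 (two poles at s=0). Treating each term separately:
  • 4: tracked with zero error.
  • 8t: tracked with zero error.
  • 3t^2: e_ss = 6/K_a with K_a=37.5 → 0.16.
Total e_ss = 0.16.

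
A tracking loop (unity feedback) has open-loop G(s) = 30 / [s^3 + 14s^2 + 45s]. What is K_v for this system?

Lowest-order denominator term is 45s, so the open loop has 1 pole at the origin → type 1 system.
K_v = lim_{s→0} s·G(s) = 30 / 45 = 2/3.

2/3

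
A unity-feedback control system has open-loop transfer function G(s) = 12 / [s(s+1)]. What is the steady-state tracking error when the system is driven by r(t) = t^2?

The open loop has one pole at the origin → type 1 system.
K_a = lim_{s→0} s^2·G(s) = 0; the steady-state error to this parabolic input grows without bound.

infinity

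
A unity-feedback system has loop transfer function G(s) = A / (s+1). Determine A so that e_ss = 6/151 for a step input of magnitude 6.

The open loop has no poles at the origin → type 0 system.
K_p = lim_{s→0} G(s) = A / (1) = 1·A.
e_ss = 6/(1 + K_p) = 6/151 ⇒ 1 + 1·A = 151 ⇒ A = 150.

150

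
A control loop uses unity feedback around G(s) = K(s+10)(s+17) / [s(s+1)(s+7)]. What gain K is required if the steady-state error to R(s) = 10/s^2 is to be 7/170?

One free integrator in G(s): this is a type 1 system.
K_v = lim_{s→0} s·G(s) = K·10·17 / (1·7) = (170/7)·K.
e_ss = 10/K_v = 7/170 ⇒ K_v = 1700/7 ⇒ K = (1700/7)/(170/7) = 10.

10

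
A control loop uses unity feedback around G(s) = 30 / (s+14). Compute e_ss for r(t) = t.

infinity

No free integrators in G(s): this is a type 0 system.
K_v = lim_{s→0} s·G(s) = 0; the steady-state error to this ramp input grows without bound.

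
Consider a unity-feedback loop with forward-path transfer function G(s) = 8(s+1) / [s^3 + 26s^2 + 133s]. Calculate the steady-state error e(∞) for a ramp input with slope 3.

Factoring s from the denominator leaves a polynomial with constant term 133, so the system is type 1.
K_v = lim_{s→0} s·G(s) = 8·1 / 133 = 8/133.
e_ss = 3/K_v = 3/(8/133) = 49.875.

49.875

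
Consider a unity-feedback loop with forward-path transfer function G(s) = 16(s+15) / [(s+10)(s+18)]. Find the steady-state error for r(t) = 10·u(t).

No free integrators in G(s): this is a type 0 system.
K_p = lim_{s→0} G(s) = 16·15 / (10·18) = 4/3.
e_ss = 10/(1 + K_p) = 10/(7/3) = 30/7.

30/7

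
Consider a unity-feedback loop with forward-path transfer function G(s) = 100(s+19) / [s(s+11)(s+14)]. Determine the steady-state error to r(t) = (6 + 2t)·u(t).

77/475

G(s) has one factor of s in the denominator, so the system is type 1. Taking each input component in turn:
  • 6: tracked with zero error.
  • 2t: e_ss = 2/K_v with K_v=950/77 → 77/475.
Total e_ss = 77/475.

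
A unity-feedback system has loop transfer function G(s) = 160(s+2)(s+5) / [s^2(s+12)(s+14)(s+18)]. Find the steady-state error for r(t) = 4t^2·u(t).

G(s) has two factors of s in the denominator, so the system is type 2.
K_a = lim_{s→0} s^2·G(s) = 160·2·5 / (12·14·18) = 100/189.
r(t) = 4t^2 gives R(s) = 8/s^3.
e_ss = 8/K_a = 8/(100/189) = 15.12.

15.12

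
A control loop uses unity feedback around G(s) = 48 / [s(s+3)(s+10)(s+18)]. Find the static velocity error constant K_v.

4/45

One free integrator in G(s): this is a type 1 system.
K_v = lim_{s→0} s·G(s) = 48 / (3·10·18) = 4/45.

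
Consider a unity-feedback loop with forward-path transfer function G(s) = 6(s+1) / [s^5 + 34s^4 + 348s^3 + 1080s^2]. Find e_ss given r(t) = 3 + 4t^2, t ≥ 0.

The denominator has no term below 1080s^2 — 2 poles at s=0, type 2. By superposition:
  • 3: tracked with zero error.
  • 4t^2: e_ss = 8/K_a with K_a=1/180 → 1440.
Total e_ss = 1440.

1440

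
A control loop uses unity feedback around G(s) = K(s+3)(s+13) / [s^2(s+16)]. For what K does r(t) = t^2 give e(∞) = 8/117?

Two free integrators in G(s): this is a type 2 system.
K_a = lim_{s→0} s^2·G(s) = K·3·13 / (16) = 2.4375·K.
e_ss = 2/K_a = 8/117 ⇒ K_a = 29.25 ⇒ K = 29.25/2.4375 = 12.

12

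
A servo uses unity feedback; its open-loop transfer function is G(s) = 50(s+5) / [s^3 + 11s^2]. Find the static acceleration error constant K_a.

250/11

Factoring s^2 from the denominator leaves a polynomial with constant term 11, so the system is type 2.
K_a = lim_{s→0} s^2·G(s) = 50·5 / 11 = 250/11.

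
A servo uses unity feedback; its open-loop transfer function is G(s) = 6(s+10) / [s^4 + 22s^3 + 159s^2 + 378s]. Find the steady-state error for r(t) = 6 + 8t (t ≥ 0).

50.4

Factoring s from the denominator leaves a polynomial with constant term 378, so the system is type 1. Treating each term separately:
  • 6: tracked with zero error.
  • 8t: e_ss = 8/K_v with K_v=10/63 → 50.4.
Total e_ss = 50.4.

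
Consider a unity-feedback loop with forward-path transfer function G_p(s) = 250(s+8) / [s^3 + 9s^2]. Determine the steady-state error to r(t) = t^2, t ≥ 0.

0.009

Factoring s^2 from the denominator leaves a polynomial with constant term 9, so the system is type 2.
K_a = lim_{s→0} s^2·G_p(s) = 250·8 / 9 = 2000/9.
r(t) = t^2 gives R(s) = 2/s^3.
e_ss = 2/K_a = 2/(2000/9) = 0.009.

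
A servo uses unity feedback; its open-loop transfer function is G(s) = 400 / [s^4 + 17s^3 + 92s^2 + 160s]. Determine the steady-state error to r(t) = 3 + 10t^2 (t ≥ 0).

Factoring s from the denominator leaves a polynomial with constant term 160, so the system is type 1. Treating each term separately:
  • 3: tracked with zero error.
  • 10t^2: a type-1 system cannot track it, e_ss → ∞.
The unbounded component dominates.

infinity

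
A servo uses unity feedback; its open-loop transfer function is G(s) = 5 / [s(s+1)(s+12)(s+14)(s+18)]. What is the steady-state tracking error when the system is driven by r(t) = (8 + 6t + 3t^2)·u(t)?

infinity

G(s) has one factor of s in the denominator, so the system is type 1. Treating each term separately:
  • 8: tracked with zero error.
  • 6t: e_ss = 6/K_v with K_v=5/3024 → 3628.8.
  • 3t^2: a type-1 system cannot track it, e_ss → ∞.
The unbounded component dominates.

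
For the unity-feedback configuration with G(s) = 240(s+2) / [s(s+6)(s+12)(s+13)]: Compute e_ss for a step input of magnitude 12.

0

G(s) has one factor of s in the denominator, so the system is type 1.
K_p = ∞ for a type-1 system; e_ss to a step is zero.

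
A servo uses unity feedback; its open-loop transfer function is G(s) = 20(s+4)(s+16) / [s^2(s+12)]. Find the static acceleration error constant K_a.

320/3

Two free integrators in G(s): this is a type 2 system.
K_a = lim_{s→0} s^2·G(s) = 20·4·16 / (12) = 320/3.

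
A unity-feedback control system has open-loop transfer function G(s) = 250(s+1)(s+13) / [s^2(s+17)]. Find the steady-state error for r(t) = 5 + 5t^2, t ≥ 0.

System type = 2 (two poles at s=0). By superposition:
  • 5: tracked with zero error.
  • 5t^2: e_ss = 10/K_a with K_a=3250/17 → 17/325.
Total e_ss = 17/325.

17/325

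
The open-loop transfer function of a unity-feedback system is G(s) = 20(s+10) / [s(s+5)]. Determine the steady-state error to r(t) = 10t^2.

infinity

System type = 1 (one pole at s=0).
K_a = lim_{s→0} s^2·G(s) = 0; the steady-state error to this parabolic input grows without bound.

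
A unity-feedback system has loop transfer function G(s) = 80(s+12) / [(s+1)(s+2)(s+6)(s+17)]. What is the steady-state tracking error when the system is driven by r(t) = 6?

102/97

No free integrators in G(s): this is a type 0 system.
K_p = lim_{s→0} G(s) = 80·12 / (1·2·6·17) = 80/17.
e_ss = 6/(1 + K_p) = 6/(97/17) = 102/97.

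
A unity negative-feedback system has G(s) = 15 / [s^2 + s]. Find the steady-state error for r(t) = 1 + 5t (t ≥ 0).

Lowest-order denominator term is s, so the open loop has 1 pole at the origin → type 1 system. By superposition:
  • 1: tracked with zero error.
  • 5t: e_ss = 5/K_v with K_v=15 → 1/3.
Total e_ss = 1/3.

1/3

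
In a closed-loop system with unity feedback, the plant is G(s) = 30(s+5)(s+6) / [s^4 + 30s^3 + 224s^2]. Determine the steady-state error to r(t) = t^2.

112/225

Factoring s^2 from the denominator leaves a polynomial with constant term 224, so the system is type 2.
K_a = lim_{s→0} s^2·G(s) = 30·5·6 / 224 = 225/56.
r(t) = t^2 gives R(s) = 2/s^3.
e_ss = 2/K_a = 2/(225/56) = 112/225.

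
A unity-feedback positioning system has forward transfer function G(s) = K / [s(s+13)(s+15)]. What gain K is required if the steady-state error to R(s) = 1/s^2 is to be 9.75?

20

System type = 1 (one pole at s=0).
K_v = lim_{s→0} s·G(s) = K / (13·15) = (1/195)·K.
e_ss = 1/K_v = 9.75 ⇒ K_v = 4/39 ⇒ K = (4/39)/(1/195) = 20.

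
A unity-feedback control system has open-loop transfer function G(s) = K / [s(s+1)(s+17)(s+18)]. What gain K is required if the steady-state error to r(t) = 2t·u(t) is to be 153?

G(s) has one factor of s in the denominator, so the system is type 1.
K_v = lim_{s→0} s·G(s) = K / (1·17·18) = (1/306)·K.
e_ss = 2/K_v = 153 ⇒ K_v = 2/153 ⇒ K = (2/153)/(1/306) = 4.

4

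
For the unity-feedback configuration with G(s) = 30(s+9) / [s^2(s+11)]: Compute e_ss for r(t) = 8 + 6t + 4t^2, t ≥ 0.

44/135

System type = 2 (two poles at s=0). Treating each term separately:
  • 8: tracked with zero error.
  • 6t: tracked with zero error.
  • 4t^2: e_ss = 8/K_a with K_a=270/11 → 44/135.
Total e_ss = 44/135.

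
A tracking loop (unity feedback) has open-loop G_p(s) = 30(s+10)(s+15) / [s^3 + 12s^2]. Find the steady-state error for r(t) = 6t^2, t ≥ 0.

0.032

The denominator has no term below 12s^2 — 2 poles at s=0, type 2.
K_a = lim_{s→0} s^2·G_p(s) = 30·10·15 / 12 = 375.
r(t) = 6t^2 gives R(s) = 12/s^3.
e_ss = 12/K_a = 12/375 = 0.032.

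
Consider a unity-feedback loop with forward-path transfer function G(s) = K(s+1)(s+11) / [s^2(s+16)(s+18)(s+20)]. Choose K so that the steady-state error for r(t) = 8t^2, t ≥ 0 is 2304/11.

40

G(s) has two factors of s in the denominator, so the system is type 2.
K_a = lim_{s→0} s^2·G(s) = K·1·11 / (16·18·20) = (11/5760)·K.
e_ss = 16/K_a = 2304/11 ⇒ K_a = 11/144 ⇒ K = (11/144)/(11/5760) = 40.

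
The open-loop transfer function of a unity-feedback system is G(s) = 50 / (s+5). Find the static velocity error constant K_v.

G(s) has no factors of s in the denominator, so the system is type 0.
K_v = lim_{s→0} s·G(s) = 0 (the extra factor of s kills the finite limit).

0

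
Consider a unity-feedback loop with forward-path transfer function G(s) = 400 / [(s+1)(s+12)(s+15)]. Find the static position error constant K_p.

System type = 0 (no poles at s=0).
K_p = lim_{s→0} G(s) = 400 / (1·12·15) = 20/9.

20/9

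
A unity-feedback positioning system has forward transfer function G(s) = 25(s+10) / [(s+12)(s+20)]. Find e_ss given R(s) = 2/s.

No free integrators in G(s): this is a type 0 system.
K_p = lim_{s→0} G(s) = 25·10 / (12·20) = 25/24.
e_ss = 2/(1 + K_p) = 2/(49/24) = 48/49.

48/49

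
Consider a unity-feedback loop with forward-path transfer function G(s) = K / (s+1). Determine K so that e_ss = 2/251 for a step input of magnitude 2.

No free integrators in G(s): this is a type 0 system.
K_p = lim_{s→0} G(s) = K / (1) = 1·K.
e_ss = 2/(1 + K_p) = 2/251 ⇒ 1 + 1·K = 251 ⇒ K = 250.

250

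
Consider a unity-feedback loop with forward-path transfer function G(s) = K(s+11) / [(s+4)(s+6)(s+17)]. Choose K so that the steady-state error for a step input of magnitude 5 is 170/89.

System type = 0 (no poles at s=0).
K_p = lim_{s→0} G(s) = K·11 / (4·6·17) = (11/408)·K.
e_ss = 5/(1 + K_p) = 170/89 ⇒ 1 + (11/408)·K = 89/34 ⇒ K = 60.

60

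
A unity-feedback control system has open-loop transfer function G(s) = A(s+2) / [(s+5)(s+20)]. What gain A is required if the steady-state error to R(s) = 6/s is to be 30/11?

60

System type = 0 (no poles at s=0).
K_p = lim_{s→0} G(s) = A·2 / (5·20) = 0.02·A.
e_ss = 6/(1 + K_p) = 30/11 ⇒ 1 + 0.02·A = 2.2 ⇒ A = 60.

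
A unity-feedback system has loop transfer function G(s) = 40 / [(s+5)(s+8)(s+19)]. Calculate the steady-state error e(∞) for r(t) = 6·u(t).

No free integrators in G(s): this is a type 0 system.
K_p = lim_{s→0} G(s) = 40 / (5·8·19) = 1/19.
e_ss = 6/(1 + K_p) = 6/(20/19) = 5.7.

5.7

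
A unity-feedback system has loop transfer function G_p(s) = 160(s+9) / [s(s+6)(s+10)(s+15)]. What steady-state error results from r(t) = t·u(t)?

0.625

The open loop has one pole at the origin → type 1 system.
K_v = lim_{s→0} s·G_p(s) = 160·9 / (6·10·15) = 1.6.
e_ss = 1/K_v = 1/1.6 = 0.625.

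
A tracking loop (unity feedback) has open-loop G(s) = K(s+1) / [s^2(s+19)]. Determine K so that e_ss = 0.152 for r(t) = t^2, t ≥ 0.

The open loop has two poles at the origin → type 2 system.
K_a = lim_{s→0} s^2·G(s) = K·1 / (19) = (1/19)·K.
e_ss = 2/K_a = 0.152 ⇒ K_a = 250/19 ⇒ K = (250/19)/(1/19) = 250.

250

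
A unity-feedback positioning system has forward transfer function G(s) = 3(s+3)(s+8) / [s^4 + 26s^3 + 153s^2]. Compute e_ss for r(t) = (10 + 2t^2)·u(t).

8.5

Lowest-order denominator term is 153s^2, so the open loop has 2 poles at the origin → type 2 system. By superposition:
  • 10: tracked with zero error.
  • 2t^2: e_ss = 4/K_a with K_a=8/17 → 8.5.
Total e_ss = 8.5.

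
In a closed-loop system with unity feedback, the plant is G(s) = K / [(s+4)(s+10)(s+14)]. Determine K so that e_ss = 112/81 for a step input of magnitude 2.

System type = 0 (no poles at s=0).
K_p = lim_{s→0} G(s) = K / (4·10·14) = (1/560)·K.
e_ss = 2/(1 + K_p) = 112/81 ⇒ 1 + (1/560)·K = 81/56 ⇒ K = 250.

250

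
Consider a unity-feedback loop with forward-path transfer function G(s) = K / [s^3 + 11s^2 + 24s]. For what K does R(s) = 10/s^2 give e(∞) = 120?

Lowest-order denominator term is 24s, so the open loop has 1 pole at the origin → type 1 system.
K_v = lim_{s→0} s·G(s) = K / 24 = (1/24)·K.
e_ss = 10/K_v = 120 ⇒ K_v = 1/12 ⇒ K = (1/12)/(1/24) = 2.

2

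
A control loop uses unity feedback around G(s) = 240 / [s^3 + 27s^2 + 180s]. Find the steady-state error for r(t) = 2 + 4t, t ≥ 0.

3

The denominator has no term below 180s — 1 pole at s=0, type 1. Taking each input component in turn:
  • 2: tracked with zero error.
  • 4t: e_ss = 4/K_v with K_v=4/3 → 3.
Total e_ss = 3.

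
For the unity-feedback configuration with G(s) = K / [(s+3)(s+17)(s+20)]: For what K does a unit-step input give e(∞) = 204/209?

25

No free integrators in G(s): this is a type 0 system.
K_p = lim_{s→0} G(s) = K / (3·17·20) = (1/1020)·K.
e_ss = 1/(1 + K_p) = 204/209 ⇒ 1 + (1/1020)·K = 209/204 ⇒ K = 25.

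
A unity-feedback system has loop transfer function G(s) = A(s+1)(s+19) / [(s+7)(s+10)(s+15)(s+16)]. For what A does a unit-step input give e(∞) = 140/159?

The open loop has no poles at the origin → type 0 system.
K_p = lim_{s→0} G(s) = A·1·19 / (7·10·15·16) = (19/16800)·A.
e_ss = 1/(1 + K_p) = 140/159 ⇒ 1 + (19/16800)·A = 159/140 ⇒ A = 120.

120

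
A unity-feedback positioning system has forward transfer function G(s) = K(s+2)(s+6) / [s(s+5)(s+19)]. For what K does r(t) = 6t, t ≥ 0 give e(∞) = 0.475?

100

System type = 1 (one pole at s=0).
K_v = lim_{s→0} s·G(s) = K·2·6 / (5·19) = (12/95)·K.
e_ss = 6/K_v = 0.475 ⇒ K_v = 240/19 ⇒ K = (240/19)/(12/95) = 100.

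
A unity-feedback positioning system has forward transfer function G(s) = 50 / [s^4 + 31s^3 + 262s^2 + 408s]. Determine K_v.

25/204

The denominator has no term below 408s — 1 pole at s=0, type 1.
K_v = lim_{s→0} s·G(s) = 50 / 408 = 25/204.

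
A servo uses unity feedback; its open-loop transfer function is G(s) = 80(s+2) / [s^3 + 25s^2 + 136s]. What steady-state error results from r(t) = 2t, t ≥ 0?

1.7

Lowest-order denominator term is 136s, so the open loop has 1 pole at the origin → type 1 system.
K_v = lim_{s→0} s·G(s) = 80·2 / 136 = 20/17.
e_ss = 2/K_v = 2/(20/17) = 1.7.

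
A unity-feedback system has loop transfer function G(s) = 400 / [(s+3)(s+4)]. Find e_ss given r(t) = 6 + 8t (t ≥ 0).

infinity

No free integrators in G(s): this is a type 0 system. Treating each term separately:
  • 6: e_ss = 6/(1+K_p) with K_p=100/3 → 18/103.
  • 8t: a type-0 system cannot track it, e_ss → ∞.
The unbounded component dominates.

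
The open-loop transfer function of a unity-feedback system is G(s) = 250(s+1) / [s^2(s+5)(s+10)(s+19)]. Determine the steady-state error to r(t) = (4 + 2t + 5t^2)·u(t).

38

The open loop has two poles at the origin → type 2 system. By superposition:
  • 4: tracked with zero error.
  • 2t: tracked with zero error.
  • 5t^2: e_ss = 10/K_a with K_a=5/19 → 38.
Total e_ss = 38.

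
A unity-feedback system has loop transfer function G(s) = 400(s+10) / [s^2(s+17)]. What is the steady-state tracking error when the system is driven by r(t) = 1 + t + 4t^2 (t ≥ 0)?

0.034

G(s) has two factors of s in the denominator, so the system is type 2. Treating each term separately:
  • 1: tracked with zero error.
  • t: tracked with zero error.
  • 4t^2: e_ss = 8/K_a with K_a=4000/17 → 0.034.
Total e_ss = 0.034.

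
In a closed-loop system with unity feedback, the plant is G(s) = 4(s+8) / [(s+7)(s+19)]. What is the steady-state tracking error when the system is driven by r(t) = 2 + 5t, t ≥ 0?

infinity

System type = 0 (no poles at s=0). Treating each term separately:
  • 2: e_ss = 2/(1+K_p) with K_p=32/133 → 266/165.
  • 5t: a type-0 system cannot track it, e_ss → ∞.
The unbounded component dominates.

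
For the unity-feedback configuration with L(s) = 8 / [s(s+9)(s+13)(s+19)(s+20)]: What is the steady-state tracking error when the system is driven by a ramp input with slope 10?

55575

The open loop has one pole at the origin → type 1 system.
K_v = lim_{s→0} s·L(s) = 8 / (9·13·19·20) = 2/11115.
e_ss = 10/K_v = 10/(2/11115) = 55575.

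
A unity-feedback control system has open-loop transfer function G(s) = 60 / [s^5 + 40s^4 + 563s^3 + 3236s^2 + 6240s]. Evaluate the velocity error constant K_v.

Factoring s from the denominator leaves a polynomial with constant term 6240, so the system is type 1.
K_v = lim_{s→0} s·G(s) = 60 / 6240 = 1/104.

1/104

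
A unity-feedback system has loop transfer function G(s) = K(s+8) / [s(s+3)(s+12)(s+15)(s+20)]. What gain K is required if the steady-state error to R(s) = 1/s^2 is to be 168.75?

System type = 1 (one pole at s=0).
K_v = lim_{s→0} s·G(s) = K·8 / (3·12·15·20) = (1/1350)·K.
e_ss = 1/K_v = 168.75 ⇒ K_v = 4/675 ⇒ K = (4/675)/(1/1350) = 8.

8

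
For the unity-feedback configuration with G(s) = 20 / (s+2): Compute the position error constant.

10

No free integrators in G(s): this is a type 0 system.
K_p = lim_{s→0} G(s) = 20 / (2) = 10.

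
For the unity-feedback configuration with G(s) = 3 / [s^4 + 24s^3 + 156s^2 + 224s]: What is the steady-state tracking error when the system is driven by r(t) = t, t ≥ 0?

The denominator has no term below 224s — 1 pole at s=0, type 1.
K_v = lim_{s→0} s·G(s) = 3 / 224 = 3/224.
e_ss = 1/K_v = 1/(3/224) = 224/3.

224/3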